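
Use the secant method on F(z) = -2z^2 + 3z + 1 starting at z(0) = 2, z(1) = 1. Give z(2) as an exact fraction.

5/3

F(2) = -1, F(1) = 2. z(2) = 1 - 2·(1 - 2)/(2 - (-1)) = 5/3.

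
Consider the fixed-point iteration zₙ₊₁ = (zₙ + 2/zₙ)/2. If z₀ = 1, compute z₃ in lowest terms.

z₁ = (1 + 2/1)/2 = 3/2.
z₂ = (3/2 + 2/(3/2))/2 = 17/12.
z₃ = (17/12 + 2/(17/12))/2 = 577/408.

577/408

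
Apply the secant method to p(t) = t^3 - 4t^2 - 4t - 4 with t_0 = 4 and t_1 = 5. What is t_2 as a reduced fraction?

104/21

p(4) = -20, p(5) = 1. t_2 = 5 - 1·(5 - 4)/(1 - (-20)) = 104/21.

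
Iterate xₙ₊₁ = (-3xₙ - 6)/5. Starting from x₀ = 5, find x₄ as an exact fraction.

-3/625

x₁ = (-3·5 - 6)/5 = -21/5.
x₂ = (-3·(-21/5) - 6)/5 = 33/25.
x₃ = (-3·(33/25) - 6)/5 = -249/125.
x₄ = (-3·(-249/125) - 6)/5 = -3/625.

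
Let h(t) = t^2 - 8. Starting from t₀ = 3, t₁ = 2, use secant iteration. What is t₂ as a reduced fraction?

h(3) = 1, h(2) = -4. t₂ = 2 - (-4)·(2 - 3)/((-4) - 1) = 14/5.

14/5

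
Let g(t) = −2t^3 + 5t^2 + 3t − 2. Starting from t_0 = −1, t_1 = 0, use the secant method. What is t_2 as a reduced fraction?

−1/2

g(−1) = 2, g(0) = −2. t_2 = 0 − (−2)·(0 − (−1))/((−2) − 2) = −1/2.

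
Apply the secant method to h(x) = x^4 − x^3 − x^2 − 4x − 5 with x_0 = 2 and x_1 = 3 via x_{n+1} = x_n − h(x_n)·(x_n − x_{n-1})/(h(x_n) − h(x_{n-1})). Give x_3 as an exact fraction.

5202389/2206891

h(2) = −9, h(3) = 28. x_2 = 3 − 28·(3 − 2)/(28 − (−9)) = 83/37.
h(3) = 28, h(83/37) = −9316440/1874161. x_3 = (83/37) − (−9316440/1874161)·((83/37) − 3)/((−9316440/1874161) − 28) = 5202389/2206891.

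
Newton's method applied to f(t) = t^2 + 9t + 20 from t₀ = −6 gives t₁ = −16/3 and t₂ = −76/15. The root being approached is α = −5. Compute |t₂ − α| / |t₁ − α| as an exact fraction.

t₁ − α = −16/3 − (−5) = −16/3 + 5 = −1/3, so |t₁ − α| = 1/3.
t₂ − α = −76/15 − (−5) = −76/15 + 5 = −1/15, so |t₂ − α| = 1/15.
Ratio = (1/15) / (1/3) = 1/5.

1/5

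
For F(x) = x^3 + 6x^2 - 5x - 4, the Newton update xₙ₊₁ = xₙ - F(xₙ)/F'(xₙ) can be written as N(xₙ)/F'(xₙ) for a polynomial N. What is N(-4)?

F'(x) = 3x^2 + 12x - 5.
N(x) = x·F'(x) - F(x) = x·(3x^2 + 12x - 5) - (x^3 + 6x^2 - 5x - 4) = 2x^3 + 6x^2 + 4.
N(-4) = -28.

-28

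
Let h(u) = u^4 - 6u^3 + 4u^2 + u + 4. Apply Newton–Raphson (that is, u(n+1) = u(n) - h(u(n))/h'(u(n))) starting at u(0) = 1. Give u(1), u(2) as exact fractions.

h'(u) = 4u^3 - 18u^2 + 8u + 1.
h(1) = 4, h'(1) = -5, so u(1) = 1 - 4/(-5) = 9/5.
h(9/5) = -3584/625, h'(9/5) = -2449/125, so u(2) = (9/5) - (-3584/625)/(-2449/125) = 18457/12245.

u(1) = 9/5, u(2) = 18457/12245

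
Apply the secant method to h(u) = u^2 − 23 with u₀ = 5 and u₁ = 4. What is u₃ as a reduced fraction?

379/79

h(5) = 2, h(4) = −7. u₂ = 4 − (−7)·(4 − 5)/((−7) − 2) = 43/9.
h(4) = −7, h(43/9) = −14/81. u₃ = (43/9) − (−14/81)·((43/9) − 4)/((−14/81) − (−7)) = 379/79.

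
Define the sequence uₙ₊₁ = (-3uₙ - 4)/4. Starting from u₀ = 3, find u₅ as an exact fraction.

-1453/1024

u₁ = (-3·3 - 4)/4 = -13/4.
u₂ = (-3·(-13/4) - 4)/4 = 23/16.
u₃ = (-3·(23/16) - 4)/4 = -133/64.
u₄ = (-3·(-133/64) - 4)/4 = 143/256.
u₅ = (-3·(143/256) - 4)/4 = -1453/1024.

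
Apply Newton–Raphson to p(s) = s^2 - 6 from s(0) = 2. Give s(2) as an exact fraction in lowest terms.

p'(s) = 2s.
p(2) = -2, p'(2) = 4, so s(1) = 2 - (-2)/4 = 5/2.
p(5/2) = 1/4, p'(5/2) = 5, so s(2) = (5/2) - (1/4)/5 = 49/20.

49/20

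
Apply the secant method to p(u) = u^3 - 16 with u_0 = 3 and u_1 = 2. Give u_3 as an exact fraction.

3376/1327

p(3) = 11, p(2) = -8. u_2 = 2 - (-8)·(2 - 3)/((-8) - 11) = 46/19.
p(2) = -8, p(46/19) = -12408/6859. u_3 = (46/19) - (-12408/6859)·((46/19) - 2)/((-12408/6859) - (-8)) = 3376/1327.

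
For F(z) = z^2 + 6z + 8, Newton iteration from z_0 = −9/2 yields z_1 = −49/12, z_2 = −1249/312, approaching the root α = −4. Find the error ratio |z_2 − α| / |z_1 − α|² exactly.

6/13

z_1 − α = −49/12 − (−4) = −49/12 + 4 = −1/12, so |z_1 − α| = 1/12.
z_2 − α = −1249/312 − (−4) = −1249/312 + 4 = −1/312, so |z_2 − α| = 1/312.
|z_1 − α|² = 1/144.
Ratio = (1/312) / (1/144) = 6/13.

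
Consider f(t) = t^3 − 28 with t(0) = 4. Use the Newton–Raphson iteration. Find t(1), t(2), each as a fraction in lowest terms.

t(1) = 13/4, t(2) = 1031/338

f'(t) = 3t^2.
f(4) = 36, f'(4) = 48, so t(1) = 4 − 36/48 = 13/4.
f(13/4) = 405/64, f'(13/4) = 507/16, so t(2) = (13/4) − (405/64)/(507/16) = 1031/338.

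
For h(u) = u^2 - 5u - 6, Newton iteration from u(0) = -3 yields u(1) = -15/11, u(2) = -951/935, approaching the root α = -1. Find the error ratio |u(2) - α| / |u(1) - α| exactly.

u(1) - α = -15/11 - (-1) = -15/11 + 1 = -4/11, so |u(1) - α| = 4/11.
u(2) - α = -951/935 - (-1) = -951/935 + 1 = -16/935, so |u(2) - α| = 16/935.
Ratio = (16/935) / (4/11) = 4/85.

4/85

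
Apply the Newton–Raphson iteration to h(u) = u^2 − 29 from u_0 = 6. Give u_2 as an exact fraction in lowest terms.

8401/1560

h'(u) = 2u.
h(6) = 7, h'(6) = 12, so u_1 = 6 − 7/12 = 65/12.
h(65/12) = 49/144, h'(65/12) = 65/6, so u_2 = (65/12) − (49/144)/(65/6) = 8401/1560.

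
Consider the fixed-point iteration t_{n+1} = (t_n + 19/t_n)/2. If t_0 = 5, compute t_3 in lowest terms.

1839281/421960

t_1 = (5 + 19/5)/2 = 22/5.
t_2 = (22/5 + 19/(22/5))/2 = 959/220.
t_3 = (959/220 + 19/(959/220))/2 = 1839281/421960.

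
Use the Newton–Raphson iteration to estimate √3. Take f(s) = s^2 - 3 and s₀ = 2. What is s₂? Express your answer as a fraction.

f'(s) = 2s.
f(2) = 1, f'(2) = 4, so s₁ = 2 - 1/4 = 7/4.
f(7/4) = 1/16, f'(7/4) = 7/2, so s₂ = (7/4) - (1/16)/(7/2) = 97/56.

97/56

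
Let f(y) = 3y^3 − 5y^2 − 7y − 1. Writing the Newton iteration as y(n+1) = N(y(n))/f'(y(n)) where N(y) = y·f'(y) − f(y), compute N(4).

305

f'(y) = 9y^2 − 10y − 7.
N(y) = y·f'(y) − f(y) = y·(9y^2 − 10y − 7) − (3y^3 − 5y^2 − 7y − 1) = 6y^3 − 5y^2 + 1.
N(4) = 305.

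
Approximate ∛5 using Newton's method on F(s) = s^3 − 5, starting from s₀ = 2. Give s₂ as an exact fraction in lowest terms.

F'(s) = 3s^2.
F(2) = 3, F'(2) = 12, so s₁ = 2 − 3/12 = 7/4.
F(7/4) = 23/64, F'(7/4) = 147/16, so s₂ = (7/4) − (23/64)/(147/16) = 503/294.

503/294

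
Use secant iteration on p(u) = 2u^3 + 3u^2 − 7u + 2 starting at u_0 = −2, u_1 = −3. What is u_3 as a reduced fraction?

p(−2) = 12, p(−3) = −4. u_2 = (−3) − (−4)·((−3) − (−2))/((−4) − 12) = −11/4.
p(−3) = −4, p(−11/4) = 75/32. u_3 = (−11/4) − (75/32)·((−11/4) − (−3))/((75/32) − (−4)) = −577/203.

−577/203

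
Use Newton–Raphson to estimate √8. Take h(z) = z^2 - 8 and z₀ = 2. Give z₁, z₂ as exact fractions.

h'(z) = 2z.
h(2) = -4, h'(2) = 4, so z₁ = 2 - (-4)/4 = 3.
h(3) = 1, h'(3) = 6, so z₂ = 3 - 1/6 = 17/6.

z₁ = 3, z₂ = 17/6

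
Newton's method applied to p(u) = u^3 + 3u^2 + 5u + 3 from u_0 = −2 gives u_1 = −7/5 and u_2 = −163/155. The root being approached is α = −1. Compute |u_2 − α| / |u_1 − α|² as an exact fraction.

u_1 − α = −7/5 − (−1) = −7/5 + 1 = −2/5, so |u_1 − α| = 2/5.
u_2 − α = −163/155 − (−1) = −163/155 + 1 = −8/155, so |u_2 − α| = 8/155.
|u_1 − α|² = 4/25.
Ratio = (8/155) / (4/25) = 10/31.

10/31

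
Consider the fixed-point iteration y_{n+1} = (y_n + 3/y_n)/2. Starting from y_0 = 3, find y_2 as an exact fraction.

y_1 = (3 + 3/3)/2 = 2.
y_2 = (2 + 3/2)/2 = 7/4.

7/4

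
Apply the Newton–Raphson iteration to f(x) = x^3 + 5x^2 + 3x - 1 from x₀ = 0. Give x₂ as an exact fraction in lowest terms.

f'(x) = 3x^2 + 10x + 3.
f(0) = -1, f'(0) = 3, so x₁ = 0 - (-1)/3 = 1/3.
f(1/3) = 16/27, f'(1/3) = 20/3, so x₂ = (1/3) - (16/27)/(20/3) = 11/45.

11/45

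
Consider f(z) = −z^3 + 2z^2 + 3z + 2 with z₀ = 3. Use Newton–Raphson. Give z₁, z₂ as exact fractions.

f'(z) = −3z^2 + 4z + 3.
f(3) = 2, f'(3) = −12, so z₁ = 3 − 2/(−12) = 19/6.
f(19/6) = −43/216, f'(19/6) = −173/12, so z₂ = (19/6) − (−43/216)/(−173/12) = 4909/1557.

z₁ = 19/6, z₂ = 4909/1557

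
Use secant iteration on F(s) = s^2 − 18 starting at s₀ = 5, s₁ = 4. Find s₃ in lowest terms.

F(5) = 7, F(4) = −2. s₂ = 4 − (−2)·(4 − 5)/((−2) − 7) = 38/9.
F(4) = −2, F(38/9) = −14/81. s₃ = (38/9) − (−14/81)·((38/9) − 4)/((−14/81) − (−2)) = 157/37.

157/37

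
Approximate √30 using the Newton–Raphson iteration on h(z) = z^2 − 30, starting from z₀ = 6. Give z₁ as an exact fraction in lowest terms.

h'(z) = 2z.
h(6) = 6, h'(6) = 12, so z₁ = 6 − 6/12 = 11/2.

11/2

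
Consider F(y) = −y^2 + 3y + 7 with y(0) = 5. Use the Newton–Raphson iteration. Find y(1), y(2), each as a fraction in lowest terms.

F'(y) = −2y + 3.
F(5) = −3, F'(5) = −7, so y(1) = 5 − (−3)/(−7) = 32/7.
F(32/7) = −9/49, F'(32/7) = −43/7, so y(2) = (32/7) − (−9/49)/(−43/7) = 1367/301.

y(1) = 32/7, y(2) = 1367/301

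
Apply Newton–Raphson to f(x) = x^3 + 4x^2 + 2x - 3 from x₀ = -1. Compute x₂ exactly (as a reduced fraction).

f'(x) = 3x^2 + 8x + 2.
f(-1) = -2, f'(-1) = -3, so x₁ = (-1) - (-2)/(-3) = -5/3.
f(-5/3) = 4/27, f'(-5/3) = -3, so x₂ = (-5/3) - (4/27)/(-3) = -131/81.

-131/81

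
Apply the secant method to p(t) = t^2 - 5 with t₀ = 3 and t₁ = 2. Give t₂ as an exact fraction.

11/5

p(3) = 4, p(2) = -1. t₂ = 2 - (-1)·(2 - 3)/((-1) - 4) = 11/5.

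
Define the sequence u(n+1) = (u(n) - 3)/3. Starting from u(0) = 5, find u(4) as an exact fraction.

u(1) = (5 - 3)/3 = 2/3.
u(2) = ((2/3) - 3)/3 = -7/9.
u(3) = ((-7/9) - 3)/3 = -34/27.
u(4) = ((-34/27) - 3)/3 = -115/81.

-115/81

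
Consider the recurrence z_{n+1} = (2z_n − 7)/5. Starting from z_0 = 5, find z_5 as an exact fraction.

z_1 = (2·5 − 7)/5 = 3/5.
z_2 = (2·(3/5) − 7)/5 = −29/25.
z_3 = (2·(−29/25) − 7)/5 = −233/125.
z_4 = (2·(−233/125) − 7)/5 = −1341/625.
z_5 = (2·(−1341/625) − 7)/5 = −7057/3125.

−7057/3125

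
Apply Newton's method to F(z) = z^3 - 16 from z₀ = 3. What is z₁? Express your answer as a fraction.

70/27

F'(z) = 3z^2.
F(3) = 11, F'(3) = 27, so z₁ = 3 - 11/27 = 70/27.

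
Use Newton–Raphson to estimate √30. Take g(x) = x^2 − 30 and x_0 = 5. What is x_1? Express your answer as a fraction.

11/2

g'(x) = 2x.
g(5) = −5, g'(5) = 10, so x_1 = 5 − (−5)/10 = 11/2.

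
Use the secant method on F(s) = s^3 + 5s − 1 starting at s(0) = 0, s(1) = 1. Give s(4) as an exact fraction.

1810927/9125047

F(0) = −1, F(1) = 5. s(2) = 1 − 5·(1 − 0)/(5 − (−1)) = 1/6.
F(1) = 5, F(1/6) = −35/216. s(3) = (1/6) − (−35/216)·((1/6) − 1)/((−35/216) − 5) = 43/223.
F(1/6) = −35/216, F(43/223) = −318325/11089567. s(4) = (43/223) − (−318325/11089567)·((43/223) − (1/6))/((−318325/11089567) − (−35/216)) = 1810927/9125047.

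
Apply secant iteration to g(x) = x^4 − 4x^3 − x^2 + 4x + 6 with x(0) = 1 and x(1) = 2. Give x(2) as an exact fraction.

3/2

g(1) = 6, g(2) = −6. x(2) = 2 − (−6)·(2 − 1)/((−6) − 6) = 3/2.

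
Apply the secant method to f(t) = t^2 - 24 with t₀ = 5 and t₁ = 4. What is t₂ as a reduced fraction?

44/9

f(5) = 1, f(4) = -8. t₂ = 4 - (-8)·(4 - 5)/((-8) - 1) = 44/9.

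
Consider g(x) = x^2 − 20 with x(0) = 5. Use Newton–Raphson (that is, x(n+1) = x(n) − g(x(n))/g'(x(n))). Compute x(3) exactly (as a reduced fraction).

g'(x) = 2x.
g(5) = 5, g'(5) = 10, so x(1) = 5 − 5/10 = 9/2.
g(9/2) = 1/4, g'(9/2) = 9, so x(2) = (9/2) − (1/4)/9 = 161/36.
g(161/36) = 1/1296, g'(161/36) = 161/18, so x(3) = (161/36) − (1/1296)/(161/18) = 51841/11592.

51841/11592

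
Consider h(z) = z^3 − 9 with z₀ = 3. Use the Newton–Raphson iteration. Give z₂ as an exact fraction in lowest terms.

929/441

h'(z) = 3z^2.
h(3) = 18, h'(3) = 27, so z₁ = 3 − 18/27 = 7/3.
h(7/3) = 100/27, h'(7/3) = 49/3, so z₂ = (7/3) − (100/27)/(49/3) = 929/441.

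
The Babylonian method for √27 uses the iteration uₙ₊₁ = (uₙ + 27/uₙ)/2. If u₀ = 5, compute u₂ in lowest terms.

1351/260

u₁ = (5 + 27/5)/2 = 26/5.
u₂ = (26/5 + 27/(26/5))/2 = 1351/260.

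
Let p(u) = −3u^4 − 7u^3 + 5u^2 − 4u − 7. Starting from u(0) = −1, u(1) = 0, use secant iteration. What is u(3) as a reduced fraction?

−15379/18133

p(−1) = 6, p(0) = −7. u(2) = 0 − (−7)·(0 − (−1))/((−7) − 6) = −7/13.
p(0) = −7, p(−7/13) = −72996/28561. u(3) = (−7/13) − (−72996/28561)·((−7/13) − 0)/((−72996/28561) − (−7)) = −15379/18133.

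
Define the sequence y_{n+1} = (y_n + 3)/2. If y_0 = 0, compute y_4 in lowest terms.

y_1 = (0 + 3)/2 = 3/2.
y_2 = ((3/2) + 3)/2 = 9/4.
y_3 = ((9/4) + 3)/2 = 21/8.
y_4 = ((21/8) + 3)/2 = 45/16.

45/16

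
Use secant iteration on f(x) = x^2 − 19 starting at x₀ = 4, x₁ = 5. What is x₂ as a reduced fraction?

13/3

f(4) = −3, f(5) = 6. x₂ = 5 − 6·(5 − 4)/(6 − (−3)) = 13/3.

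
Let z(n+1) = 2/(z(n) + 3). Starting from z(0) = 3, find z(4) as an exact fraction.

9/16

z(1) = 2/(3 + 3) = 1/3.
z(2) = 2/(1/3 + 3) = 3/5.
z(3) = 2/(3/5 + 3) = 5/9.
z(4) = 2/(5/9 + 3) = 9/16.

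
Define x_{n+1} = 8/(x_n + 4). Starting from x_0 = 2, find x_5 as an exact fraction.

x_1 = 8/(2 + 4) = 4/3.
x_2 = 8/(4/3 + 4) = 3/2.
x_3 = 8/(3/2 + 4) = 16/11.
x_4 = 8/(16/11 + 4) = 22/15.
x_5 = 8/(22/15 + 4) = 60/41.

60/41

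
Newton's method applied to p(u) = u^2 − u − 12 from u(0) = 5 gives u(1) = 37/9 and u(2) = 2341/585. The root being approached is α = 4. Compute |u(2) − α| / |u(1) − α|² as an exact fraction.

u(1) − α = 37/9 − 4 = 1/9, so |u(1) − α| = 1/9.
u(2) − α = 2341/585 − 4 = 1/585, so |u(2) − α| = 1/585.
|u(1) − α|² = 1/81.
Ratio = (1/585) / (1/81) = 9/65.

9/65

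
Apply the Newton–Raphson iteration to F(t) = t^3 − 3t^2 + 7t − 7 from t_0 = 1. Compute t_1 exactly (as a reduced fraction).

F'(t) = 3t^2 − 6t + 7.
F(1) = −2, F'(1) = 4, so t_1 = 1 − (−2)/4 = 3/2.

3/2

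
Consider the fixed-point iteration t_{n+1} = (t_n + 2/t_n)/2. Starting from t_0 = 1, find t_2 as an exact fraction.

17/12

t_1 = (1 + 2/1)/2 = 3/2.
t_2 = (3/2 + 2/(3/2))/2 = 17/12.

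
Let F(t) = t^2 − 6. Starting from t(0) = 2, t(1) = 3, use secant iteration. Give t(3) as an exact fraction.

F(2) = −2, F(3) = 3. t(2) = 3 − 3·(3 − 2)/(3 − (−2)) = 12/5.
F(3) = 3, F(12/5) = −6/25. t(3) = (12/5) − (−6/25)·((12/5) − 3)/((−6/25) − 3) = 22/9.

22/9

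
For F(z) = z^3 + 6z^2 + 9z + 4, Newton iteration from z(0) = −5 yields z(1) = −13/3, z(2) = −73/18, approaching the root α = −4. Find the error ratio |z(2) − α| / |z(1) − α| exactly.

1/6

z(1) − α = −13/3 − (−4) = −13/3 + 4 = −1/3, so |z(1) − α| = 1/3.
z(2) − α = −73/18 − (−4) = −73/18 + 4 = −1/18, so |z(2) − α| = 1/18.
Ratio = (1/18) / (1/3) = 1/6.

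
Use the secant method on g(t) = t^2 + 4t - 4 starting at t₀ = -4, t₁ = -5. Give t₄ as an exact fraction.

-985/204

g(-4) = -4, g(-5) = 1. t₂ = (-5) - 1·((-5) - (-4))/(1 - (-4)) = -24/5.
g(-5) = 1, g(-24/5) = -4/25. t₃ = (-24/5) - (-4/25)·((-24/5) - (-5))/((-4/25) - 1) = -140/29.
g(-24/5) = -4/25, g(-140/29) = -4/841. t₄ = (-140/29) - (-4/841)·((-140/29) - (-24/5))/((-4/841) - (-4/25)) = -985/204.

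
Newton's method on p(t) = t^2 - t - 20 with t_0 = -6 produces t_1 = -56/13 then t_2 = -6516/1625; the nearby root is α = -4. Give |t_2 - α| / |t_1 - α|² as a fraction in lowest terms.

13/125

t_1 - α = -56/13 - (-4) = -56/13 + 4 = -4/13, so |t_1 - α| = 4/13.
t_2 - α = -6516/1625 - (-4) = -6516/1625 + 4 = -16/1625, so |t_2 - α| = 16/1625.
|t_1 - α|² = 16/169.
Ratio = (16/1625) / (16/169) = 13/125.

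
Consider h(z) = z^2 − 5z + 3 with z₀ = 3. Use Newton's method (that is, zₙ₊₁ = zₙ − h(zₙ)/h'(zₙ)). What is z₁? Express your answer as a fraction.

h'(z) = 2z − 5.
h(3) = −3, h'(3) = 1, so z₁ = 3 − (−3)/1 = 6.

6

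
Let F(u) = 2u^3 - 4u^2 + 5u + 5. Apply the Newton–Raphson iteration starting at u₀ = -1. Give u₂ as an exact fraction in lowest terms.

-55927/91105

F'(u) = 6u^2 - 8u + 5.
F(-1) = -6, F'(-1) = 19, so u₁ = (-1) - (-6)/19 = -13/19.
F(-13/19) = -6408/6859, F'(-13/19) = 4795/361, so u₂ = (-13/19) - (-6408/6859)/(4795/361) = -55927/91105.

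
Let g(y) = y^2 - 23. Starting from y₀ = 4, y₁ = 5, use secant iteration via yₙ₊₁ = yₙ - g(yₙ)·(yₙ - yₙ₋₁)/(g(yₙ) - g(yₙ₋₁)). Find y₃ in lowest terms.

g(4) = -7, g(5) = 2. y₂ = 5 - 2·(5 - 4)/(2 - (-7)) = 43/9.
g(5) = 2, g(43/9) = -14/81. y₃ = (43/9) - (-14/81)·((43/9) - 5)/((-14/81) - 2) = 211/44.

211/44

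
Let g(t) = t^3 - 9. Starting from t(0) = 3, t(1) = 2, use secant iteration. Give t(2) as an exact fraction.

g(3) = 18, g(2) = -1. t(2) = 2 - (-1)·(2 - 3)/((-1) - 18) = 39/19.

39/19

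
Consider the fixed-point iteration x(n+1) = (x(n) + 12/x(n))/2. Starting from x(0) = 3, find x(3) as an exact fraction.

x(1) = (3 + 12/3)/2 = 7/2.
x(2) = (7/2 + 12/(7/2))/2 = 97/28.
x(3) = (97/28 + 12/(97/28))/2 = 18817/5432.

18817/5432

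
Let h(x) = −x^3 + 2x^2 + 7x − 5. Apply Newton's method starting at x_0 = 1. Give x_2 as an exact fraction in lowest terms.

h'(x) = −3x^2 + 4x + 7.
h(1) = 3, h'(1) = 8, so x_1 = 1 − 3/8 = 5/8.
h(5/8) = −45/512, h'(5/8) = 533/64, so x_2 = (5/8) − (−45/512)/(533/64) = 1355/2132.

1355/2132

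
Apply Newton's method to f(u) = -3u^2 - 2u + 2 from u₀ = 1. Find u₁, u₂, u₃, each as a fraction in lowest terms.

u₁ = 5/8, u₂ = 203/368, u₃ = 394475/719072

f'(u) = -6u - 2.
f(1) = -3, f'(1) = -8, so u₁ = 1 - (-3)/(-8) = 5/8.
f(5/8) = -27/64, f'(5/8) = -23/4, so u₂ = (5/8) - (-27/64)/(-23/4) = 203/368.
f(203/368) = -2187/135424, f'(203/368) = -977/184, so u₃ = (203/368) - (-2187/135424)/(-977/184) = 394475/719072.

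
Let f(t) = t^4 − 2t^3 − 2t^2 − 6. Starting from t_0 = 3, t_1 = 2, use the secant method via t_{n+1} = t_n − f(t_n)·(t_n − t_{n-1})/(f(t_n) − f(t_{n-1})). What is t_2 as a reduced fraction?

f(3) = 3, f(2) = −14. t_2 = 2 − (−14)·(2 − 3)/((−14) − 3) = 48/17.

48/17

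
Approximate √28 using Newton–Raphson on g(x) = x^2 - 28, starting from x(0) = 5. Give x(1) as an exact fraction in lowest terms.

g'(x) = 2x.
g(5) = -3, g'(5) = 10, so x(1) = 5 - (-3)/10 = 53/10.

53/10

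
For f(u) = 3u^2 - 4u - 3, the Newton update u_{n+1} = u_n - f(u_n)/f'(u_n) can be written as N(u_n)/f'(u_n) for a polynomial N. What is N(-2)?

f'(u) = 6u - 4.
N(u) = u·f'(u) - f(u) = u·(6u - 4) - (3u^2 - 4u - 3) = 3u^2 + 3.
N(-2) = 15.

15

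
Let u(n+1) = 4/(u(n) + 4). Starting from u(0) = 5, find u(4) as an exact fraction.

49/59

u(1) = 4/(5 + 4) = 4/9.
u(2) = 4/(4/9 + 4) = 9/10.
u(3) = 4/(9/10 + 4) = 40/49.
u(4) = 4/(40/49 + 4) = 49/59.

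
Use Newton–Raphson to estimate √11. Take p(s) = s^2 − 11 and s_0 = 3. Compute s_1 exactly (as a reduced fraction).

p'(s) = 2s.
p(3) = −2, p'(3) = 6, so s_1 = 3 − (−2)/6 = 10/3.

10/3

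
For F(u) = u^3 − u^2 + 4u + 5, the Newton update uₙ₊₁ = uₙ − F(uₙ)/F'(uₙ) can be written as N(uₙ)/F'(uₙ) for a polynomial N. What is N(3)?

40

F'(u) = 3u^2 − 2u + 4.
N(u) = u·F'(u) − F(u) = u·(3u^2 − 2u + 4) − (u^3 − u^2 + 4u + 5) = 2u^3 − u^2 − 5.
N(3) = 40.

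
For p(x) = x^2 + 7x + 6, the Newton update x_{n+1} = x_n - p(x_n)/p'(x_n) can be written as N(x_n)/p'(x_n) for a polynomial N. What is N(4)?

10

p'(x) = 2x + 7.
N(x) = x·p'(x) - p(x) = x·(2x + 7) - (x^2 + 7x + 6) = x^2 - 6.
N(4) = 10.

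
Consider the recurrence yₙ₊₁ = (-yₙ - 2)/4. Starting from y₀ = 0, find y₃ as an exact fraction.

-13/32

y₁ = (-0 - 2)/4 = -1/2.
y₂ = (-(-1/2) - 2)/4 = -3/8.
y₃ = (-(-3/8) - 2)/4 = -13/32.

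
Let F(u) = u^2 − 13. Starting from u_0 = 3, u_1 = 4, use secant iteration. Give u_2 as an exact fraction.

25/7

F(3) = −4, F(4) = 3. u_2 = 4 − 3·(4 − 3)/(3 − (−4)) = 25/7.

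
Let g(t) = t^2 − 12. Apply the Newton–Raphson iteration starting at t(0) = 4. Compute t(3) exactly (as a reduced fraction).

18817/5432

g'(t) = 2t.
g(4) = 4, g'(4) = 8, so t(1) = 4 − 4/8 = 7/2.
g(7/2) = 1/4, g'(7/2) = 7, so t(2) = (7/2) − (1/4)/7 = 97/28.
g(97/28) = 1/784, g'(97/28) = 97/14, so t(3) = (97/28) − (1/784)/(97/14) = 18817/5432.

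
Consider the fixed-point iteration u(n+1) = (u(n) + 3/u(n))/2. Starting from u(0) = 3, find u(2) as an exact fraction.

7/4

u(1) = (3 + 3/3)/2 = 2.
u(2) = (2 + 3/2)/2 = 7/4.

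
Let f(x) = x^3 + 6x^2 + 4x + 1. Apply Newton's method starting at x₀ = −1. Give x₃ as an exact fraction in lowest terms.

f'(x) = 3x^2 + 12x + 4.
f(−1) = 2, f'(−1) = −5, so x₁ = (−1) − 2/(−5) = −3/5.
f(−3/5) = 68/125, f'(−3/5) = −53/25, so x₂ = (−3/5) − (68/125)/(−53/25) = −91/265.
f(−91/265) = 5460944/18609625, f'(−91/265) = 16363/70225, so x₃ = (−91/265) − (5460944/18609625)/(16363/70225) = −6949977/4336195.

−6949977/4336195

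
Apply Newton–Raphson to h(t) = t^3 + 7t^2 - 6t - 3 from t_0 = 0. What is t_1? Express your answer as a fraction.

-1/2

h'(t) = 3t^2 + 14t - 6.
h(0) = -3, h'(0) = -6, so t_1 = 0 - (-3)/(-6) = -1/2.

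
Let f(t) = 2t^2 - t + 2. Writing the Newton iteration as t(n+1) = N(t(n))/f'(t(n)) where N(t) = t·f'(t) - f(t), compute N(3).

16

f'(t) = 4t - 1.
N(t) = t·f'(t) - f(t) = t·(4t - 1) - (2t^2 - t + 2) = 2t^2 - 2.
N(3) = 16.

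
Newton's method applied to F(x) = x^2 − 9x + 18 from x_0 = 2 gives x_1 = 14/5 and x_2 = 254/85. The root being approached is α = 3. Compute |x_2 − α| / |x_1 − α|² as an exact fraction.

x_1 − α = 14/5 − 3 = −1/5, so |x_1 − α| = 1/5.
x_2 − α = 254/85 − 3 = −1/85, so |x_2 − α| = 1/85.
|x_1 − α|² = 1/25.
Ratio = (1/85) / (1/25) = 5/17.

5/17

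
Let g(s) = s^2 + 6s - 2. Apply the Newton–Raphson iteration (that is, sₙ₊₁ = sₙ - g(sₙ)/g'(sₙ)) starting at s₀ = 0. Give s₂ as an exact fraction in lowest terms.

g'(s) = 2s + 6.
g(0) = -2, g'(0) = 6, so s₁ = 0 - (-2)/6 = 1/3.
g(1/3) = 1/9, g'(1/3) = 20/3, so s₂ = (1/3) - (1/9)/(20/3) = 19/60.

19/60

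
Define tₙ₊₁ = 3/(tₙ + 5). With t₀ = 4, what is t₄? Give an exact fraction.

t₁ = 3/(4 + 5) = 1/3.
t₂ = 3/(1/3 + 5) = 9/16.
t₃ = 3/(9/16 + 5) = 48/89.
t₄ = 3/(48/89 + 5) = 267/493.

267/493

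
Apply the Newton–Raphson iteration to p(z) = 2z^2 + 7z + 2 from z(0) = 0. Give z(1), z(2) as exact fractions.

z(1) = −2/7, z(2) = −90/287

p'(z) = 4z + 7.
p(0) = 2, p'(0) = 7, so z(1) = 0 − 2/7 = −2/7.
p(−2/7) = 8/49, p'(−2/7) = 41/7, so z(2) = (−2/7) − (8/49)/(41/7) = −90/287.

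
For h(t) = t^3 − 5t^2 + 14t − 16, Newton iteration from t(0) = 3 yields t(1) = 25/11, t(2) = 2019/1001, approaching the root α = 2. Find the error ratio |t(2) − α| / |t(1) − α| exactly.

t(1) − α = 25/11 − 2 = 3/11, so |t(1) − α| = 3/11.
t(2) − α = 2019/1001 − 2 = 17/1001, so |t(2) − α| = 17/1001.
Ratio = (17/1001) / (3/11) = 17/273.

17/273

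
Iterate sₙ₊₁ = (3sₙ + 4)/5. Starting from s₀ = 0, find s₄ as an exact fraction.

s₁ = (3·0 + 4)/5 = 4/5.
s₂ = (3·(4/5) + 4)/5 = 32/25.
s₃ = (3·(32/25) + 4)/5 = 196/125.
s₄ = (3·(196/125) + 4)/5 = 1088/625.

1088/625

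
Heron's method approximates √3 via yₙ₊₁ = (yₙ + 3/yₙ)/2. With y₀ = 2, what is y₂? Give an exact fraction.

y₁ = (2 + 3/2)/2 = 7/4.
y₂ = (7/4 + 3/(7/4))/2 = 97/56.

97/56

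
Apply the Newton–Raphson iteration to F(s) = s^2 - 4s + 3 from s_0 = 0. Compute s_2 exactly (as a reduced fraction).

F'(s) = 2s - 4.
F(0) = 3, F'(0) = -4, so s_1 = 0 - 3/(-4) = 3/4.
F(3/4) = 9/16, F'(3/4) = -5/2, so s_2 = (3/4) - (9/16)/(-5/2) = 39/40.

39/40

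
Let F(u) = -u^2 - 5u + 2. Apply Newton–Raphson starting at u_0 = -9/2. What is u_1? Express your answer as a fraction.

F'(u) = -2u - 5.
F(-9/2) = 17/4, F'(-9/2) = 4, so u_1 = (-9/2) - (17/4)/4 = -89/16.

-89/16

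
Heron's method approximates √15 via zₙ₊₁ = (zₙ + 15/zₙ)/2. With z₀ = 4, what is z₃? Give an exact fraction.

z₁ = (4 + 15/4)/2 = 31/8.
z₂ = (31/8 + 15/(31/8))/2 = 1921/496.
z₃ = (1921/496 + 15/(1921/496))/2 = 7380481/1905632.

7380481/1905632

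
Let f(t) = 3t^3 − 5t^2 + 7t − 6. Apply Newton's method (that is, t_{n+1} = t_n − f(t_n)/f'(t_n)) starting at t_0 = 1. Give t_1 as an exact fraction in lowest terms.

7/6

f'(t) = 9t^2 − 10t + 7.
f(1) = −1, f'(1) = 6, so t_1 = 1 − (−1)/6 = 7/6.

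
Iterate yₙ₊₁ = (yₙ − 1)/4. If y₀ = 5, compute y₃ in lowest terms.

−1/4

y₁ = (5 − 1)/4 = 1.
y₂ = (1 − 1)/4 = 0.
y₃ = (0 − 1)/4 = −1/4.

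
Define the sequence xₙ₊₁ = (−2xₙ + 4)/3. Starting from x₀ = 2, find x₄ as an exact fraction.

28/27

x₁ = (−2·2 + 4)/3 = 0.
x₂ = (−2·0 + 4)/3 = 4/3.
x₃ = (−2·(4/3) + 4)/3 = 4/9.
x₄ = (−2·(4/9) + 4)/3 = 28/27.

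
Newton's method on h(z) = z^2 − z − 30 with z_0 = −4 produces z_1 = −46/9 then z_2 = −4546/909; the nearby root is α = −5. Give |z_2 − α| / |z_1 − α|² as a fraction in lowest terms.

9/101

z_1 − α = −46/9 − (−5) = −46/9 + 5 = −1/9, so |z_1 − α| = 1/9.
z_2 − α = −4546/909 − (−5) = −4546/909 + 5 = −1/909, so |z_2 − α| = 1/909.
|z_1 − α|² = 1/81.
Ratio = (1/909) / (1/81) = 9/101.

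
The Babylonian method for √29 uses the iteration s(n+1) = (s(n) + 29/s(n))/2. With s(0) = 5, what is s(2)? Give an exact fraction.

s(1) = (5 + 29/5)/2 = 27/5.
s(2) = (27/5 + 29/(27/5))/2 = 727/135.

727/135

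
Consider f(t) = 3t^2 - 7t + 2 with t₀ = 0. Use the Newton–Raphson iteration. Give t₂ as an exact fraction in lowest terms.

f'(t) = 6t - 7.
f(0) = 2, f'(0) = -7, so t₁ = 0 - 2/(-7) = 2/7.
f(2/7) = 12/49, f'(2/7) = -37/7, so t₂ = (2/7) - (12/49)/(-37/7) = 86/259.

86/259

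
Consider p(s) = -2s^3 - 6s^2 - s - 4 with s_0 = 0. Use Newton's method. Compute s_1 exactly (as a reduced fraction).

-4

p'(s) = -6s^2 - 12s - 1.
p(0) = -4, p'(0) = -1, so s_1 = 0 - (-4)/(-1) = -4.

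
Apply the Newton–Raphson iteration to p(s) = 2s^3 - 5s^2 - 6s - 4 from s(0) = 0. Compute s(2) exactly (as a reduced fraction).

p'(s) = 6s^2 - 10s - 6.
p(0) = -4, p'(0) = -6, so s(1) = 0 - (-4)/(-6) = -2/3.
p(-2/3) = -76/27, p'(-2/3) = 10/3, so s(2) = (-2/3) - (-76/27)/(10/3) = 8/45.

8/45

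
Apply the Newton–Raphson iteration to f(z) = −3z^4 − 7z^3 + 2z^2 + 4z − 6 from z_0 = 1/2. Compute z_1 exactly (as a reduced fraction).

−67/12

f'(z) = −12z^3 − 21z^2 + 4z + 4.
f(1/2) = −73/16, f'(1/2) = −3/4, so z_1 = (1/2) − (−73/16)/(−3/4) = −67/12.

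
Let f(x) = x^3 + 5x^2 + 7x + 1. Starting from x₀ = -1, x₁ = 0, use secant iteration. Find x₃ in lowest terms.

f(-1) = -2, f(0) = 1. x₂ = 0 - 1·(0 - (-1))/(1 - (-2)) = -1/3.
f(0) = 1, f(-1/3) = -22/27. x₃ = (-1/3) - (-22/27)·((-1/3) - 0)/((-22/27) - 1) = -9/49.

-9/49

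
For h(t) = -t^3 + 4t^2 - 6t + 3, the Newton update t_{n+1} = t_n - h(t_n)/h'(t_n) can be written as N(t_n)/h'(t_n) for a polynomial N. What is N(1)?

h'(t) = -3t^2 + 8t - 6.
N(t) = t·h'(t) - h(t) = t·(-3t^2 + 8t - 6) - (-t^3 + 4t^2 - 6t + 3) = -2t^3 + 4t^2 - 3.
N(1) = -1.

-1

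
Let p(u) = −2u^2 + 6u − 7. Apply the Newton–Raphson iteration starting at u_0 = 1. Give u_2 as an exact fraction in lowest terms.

p'(u) = −4u + 6.
p(1) = −3, p'(1) = 2, so u_1 = 1 − (−3)/2 = 5/2.
p(5/2) = −9/2, p'(5/2) = −4, so u_2 = (5/2) − (−9/2)/(−4) = 11/8.

11/8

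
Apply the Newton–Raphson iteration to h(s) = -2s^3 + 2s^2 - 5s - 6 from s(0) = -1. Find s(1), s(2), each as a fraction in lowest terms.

s(1) = -4/5, s(2) = -1166/1505

h'(s) = -6s^2 + 4s - 5.
h(-1) = 3, h'(-1) = -15, so s(1) = (-1) - 3/(-15) = -4/5.
h(-4/5) = 38/125, h'(-4/5) = -301/25, so s(2) = (-4/5) - (38/125)/(-301/25) = -1166/1505.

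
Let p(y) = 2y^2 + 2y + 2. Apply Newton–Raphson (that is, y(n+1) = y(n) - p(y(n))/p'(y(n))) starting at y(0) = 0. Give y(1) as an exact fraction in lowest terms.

-1

p'(y) = 4y + 2.
p(0) = 2, p'(0) = 2, so y(1) = 0 - 2/2 = -1.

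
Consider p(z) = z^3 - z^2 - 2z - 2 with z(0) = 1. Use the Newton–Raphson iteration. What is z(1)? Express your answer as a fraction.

p'(z) = 3z^2 - 2z - 2.
p(1) = -4, p'(1) = -1, so z(1) = 1 - (-4)/(-1) = -3.

-3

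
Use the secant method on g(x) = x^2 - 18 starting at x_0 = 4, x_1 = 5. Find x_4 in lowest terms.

13411/3161

g(4) = -2, g(5) = 7. x_2 = 5 - 7·(5 - 4)/(7 - (-2)) = 38/9.
g(5) = 7, g(38/9) = -14/81. x_3 = (38/9) - (-14/81)·((38/9) - 5)/((-14/81) - 7) = 352/83.
g(38/9) = -14/81, g(352/83) = -98/6889. x_4 = (352/83) - (-98/6889)·((352/83) - (38/9))/((-98/6889) - (-14/81)) = 13411/3161.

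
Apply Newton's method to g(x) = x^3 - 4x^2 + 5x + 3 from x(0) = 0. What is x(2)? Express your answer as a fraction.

g'(x) = 3x^2 - 8x + 5.
g(0) = 3, g'(0) = 5, so x(1) = 0 - 3/5 = -3/5.
g(-3/5) = -207/125, g'(-3/5) = 272/25, so x(2) = (-3/5) - (-207/125)/(272/25) = -609/1360.

-609/1360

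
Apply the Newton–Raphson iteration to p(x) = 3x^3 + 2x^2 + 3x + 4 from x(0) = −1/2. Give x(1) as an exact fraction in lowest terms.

p'(x) = 9x^2 + 4x + 3.
p(−1/2) = 21/8, p'(−1/2) = 13/4, so x(1) = (−1/2) − (21/8)/(13/4) = −17/13.

−17/13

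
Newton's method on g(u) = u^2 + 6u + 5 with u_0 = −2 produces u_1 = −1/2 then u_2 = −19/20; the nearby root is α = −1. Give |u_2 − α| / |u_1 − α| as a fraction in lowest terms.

u_1 − α = −1/2 − (−1) = −1/2 + 1 = 1/2, so |u_1 − α| = 1/2.
u_2 − α = −19/20 − (−1) = −19/20 + 1 = 1/20, so |u_2 − α| = 1/20.
Ratio = (1/20) / (1/2) = 1/10.

1/10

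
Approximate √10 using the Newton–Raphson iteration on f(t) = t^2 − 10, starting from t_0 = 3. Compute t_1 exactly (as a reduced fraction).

19/6

f'(t) = 2t.
f(3) = −1, f'(3) = 6, so t_1 = 3 − (−1)/6 = 19/6.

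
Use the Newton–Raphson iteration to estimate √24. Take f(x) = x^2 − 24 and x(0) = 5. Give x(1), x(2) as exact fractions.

x(1) = 49/10, x(2) = 4801/980

f'(x) = 2x.
f(5) = 1, f'(5) = 10, so x(1) = 5 − 1/10 = 49/10.
f(49/10) = 1/100, f'(49/10) = 49/5, so x(2) = (49/10) − (1/100)/(49/5) = 4801/980.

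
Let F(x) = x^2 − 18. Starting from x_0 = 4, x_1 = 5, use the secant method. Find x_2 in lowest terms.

F(4) = −2, F(5) = 7. x_2 = 5 − 7·(5 − 4)/(7 − (−2)) = 38/9.

38/9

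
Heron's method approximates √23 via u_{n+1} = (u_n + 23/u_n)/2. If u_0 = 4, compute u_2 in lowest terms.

2993/624

u_1 = (4 + 23/4)/2 = 39/8.
u_2 = (39/8 + 23/(39/8))/2 = 2993/624.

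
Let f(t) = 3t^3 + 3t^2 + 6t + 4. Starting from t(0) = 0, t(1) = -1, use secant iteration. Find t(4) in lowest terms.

-415/562

f(0) = 4, f(-1) = -2. t(2) = (-1) - (-2)·((-1) - 0)/((-2) - 4) = -2/3.
f(-1) = -2, f(-2/3) = 4/9. t(3) = (-2/3) - (4/9)·((-2/3) - (-1))/((4/9) - (-2)) = -8/11.
f(-2/3) = 4/9, f(-8/11) = 92/1331. t(4) = (-8/11) - (92/1331)·((-8/11) - (-2/3))/((92/1331) - (4/9)) = -415/562.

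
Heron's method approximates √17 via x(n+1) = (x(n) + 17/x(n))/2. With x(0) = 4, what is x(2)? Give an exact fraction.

x(1) = (4 + 17/4)/2 = 33/8.
x(2) = (33/8 + 17/(33/8))/2 = 2177/528.

2177/528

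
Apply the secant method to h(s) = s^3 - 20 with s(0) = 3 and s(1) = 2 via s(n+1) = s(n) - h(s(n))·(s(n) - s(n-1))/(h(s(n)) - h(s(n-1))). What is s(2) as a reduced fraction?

h(3) = 7, h(2) = -12. s(2) = 2 - (-12)·(2 - 3)/((-12) - 7) = 50/19.

50/19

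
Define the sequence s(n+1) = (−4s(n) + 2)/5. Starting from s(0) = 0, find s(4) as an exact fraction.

82/625

s(1) = (−4·0 + 2)/5 = 2/5.
s(2) = (−4·(2/5) + 2)/5 = 2/25.
s(3) = (−4·(2/25) + 2)/5 = 42/125.
s(4) = (−4·(42/125) + 2)/5 = 82/625.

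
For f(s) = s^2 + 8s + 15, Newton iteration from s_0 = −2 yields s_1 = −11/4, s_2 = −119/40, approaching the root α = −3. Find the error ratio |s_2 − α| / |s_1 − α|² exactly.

s_1 − α = −11/4 − (−3) = −11/4 + 3 = 1/4, so |s_1 − α| = 1/4.
s_2 − α = −119/40 − (−3) = −119/40 + 3 = 1/40, so |s_2 − α| = 1/40.
|s_1 − α|² = 1/16.
Ratio = (1/40) / (1/16) = 2/5.

2/5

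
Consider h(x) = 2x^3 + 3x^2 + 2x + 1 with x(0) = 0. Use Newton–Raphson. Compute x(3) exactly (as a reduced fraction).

−31/26

h'(x) = 6x^2 + 6x + 2.
h(0) = 1, h'(0) = 2, so x(1) = 0 − 1/2 = −1/2.
h(−1/2) = 1/2, h'(−1/2) = 1/2, so x(2) = (−1/2) − (1/2)/(1/2) = −3/2.
h(−3/2) = −2, h'(−3/2) = 13/2, so x(3) = (−3/2) − (−2)/(13/2) = −31/26.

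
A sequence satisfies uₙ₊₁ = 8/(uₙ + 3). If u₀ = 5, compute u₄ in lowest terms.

40/23

u₁ = 8/(5 + 3) = 1.
u₂ = 8/(1 + 3) = 2.
u₃ = 8/(2 + 3) = 8/5.
u₄ = 8/(8/5 + 3) = 40/23.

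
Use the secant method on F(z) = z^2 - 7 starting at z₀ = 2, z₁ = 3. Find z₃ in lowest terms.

37/14

F(2) = -3, F(3) = 2. z₂ = 3 - 2·(3 - 2)/(2 - (-3)) = 13/5.
F(3) = 2, F(13/5) = -6/25. z₃ = (13/5) - (-6/25)·((13/5) - 3)/((-6/25) - 2) = 37/14.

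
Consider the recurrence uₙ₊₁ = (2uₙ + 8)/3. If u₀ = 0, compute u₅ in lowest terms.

1688/243

u₁ = (2·0 + 8)/3 = 8/3.
u₂ = (2·(8/3) + 8)/3 = 40/9.
u₃ = (2·(40/9) + 8)/3 = 152/27.
u₄ = (2·(152/27) + 8)/3 = 520/81.
u₅ = (2·(520/81) + 8)/3 = 1688/243.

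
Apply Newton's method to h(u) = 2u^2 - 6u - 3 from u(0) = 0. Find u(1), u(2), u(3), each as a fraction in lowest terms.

h'(u) = 4u - 6.
h(0) = -3, h'(0) = -6, so u(1) = 0 - (-3)/(-6) = -1/2.
h(-1/2) = 1/2, h'(-1/2) = -8, so u(2) = (-1/2) - (1/2)/(-8) = -7/16.
h(-7/16) = 1/128, h'(-7/16) = -31/4, so u(3) = (-7/16) - (1/128)/(-31/4) = -433/992.

u(1) = -1/2, u(2) = -7/16, u(3) = -433/992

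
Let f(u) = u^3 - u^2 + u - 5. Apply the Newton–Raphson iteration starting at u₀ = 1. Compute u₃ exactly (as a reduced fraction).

15515/7953

f'(u) = 3u^2 - 2u + 1.
f(1) = -4, f'(1) = 2, so u₁ = 1 - (-4)/2 = 3.
f(3) = 16, f'(3) = 22, so u₂ = 3 - 16/22 = 25/11.
f(25/11) = 5120/1331, f'(25/11) = 1446/121, so u₃ = (25/11) - (5120/1331)/(1446/121) = 15515/7953.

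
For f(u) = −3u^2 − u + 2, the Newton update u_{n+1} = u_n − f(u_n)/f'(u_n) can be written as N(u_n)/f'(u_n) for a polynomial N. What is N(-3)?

f'(u) = −6u − 1.
N(u) = u·f'(u) − f(u) = u·(−6u − 1) − (−3u^2 − u + 2) = −3u^2 − 2.
N(-3) = −29.

−29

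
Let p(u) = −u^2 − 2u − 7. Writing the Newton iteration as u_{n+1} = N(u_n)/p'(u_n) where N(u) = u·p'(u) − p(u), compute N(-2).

3

p'(u) = −2u − 2.
N(u) = u·p'(u) − p(u) = u·(−2u − 2) − (−u^2 − 2u − 7) = −u^2 + 7.
N(-2) = 3.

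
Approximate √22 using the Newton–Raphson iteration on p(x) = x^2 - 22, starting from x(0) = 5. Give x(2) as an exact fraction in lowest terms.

p'(x) = 2x.
p(5) = 3, p'(5) = 10, so x(1) = 5 - 3/10 = 47/10.
p(47/10) = 9/100, p'(47/10) = 47/5, so x(2) = (47/10) - (9/100)/(47/5) = 4409/940.

4409/940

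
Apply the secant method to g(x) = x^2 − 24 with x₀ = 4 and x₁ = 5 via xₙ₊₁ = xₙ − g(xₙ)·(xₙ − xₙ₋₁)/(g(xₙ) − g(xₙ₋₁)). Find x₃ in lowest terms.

436/89

g(4) = −8, g(5) = 1. x₂ = 5 − 1·(5 − 4)/(1 − (−8)) = 44/9.
g(5) = 1, g(44/9) = −8/81. x₃ = (44/9) − (−8/81)·((44/9) − 5)/((−8/81) − 1) = 436/89.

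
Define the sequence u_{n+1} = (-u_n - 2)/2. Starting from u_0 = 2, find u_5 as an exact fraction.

u_1 = (-2 - 2)/2 = -2.
u_2 = (-(-2) - 2)/2 = 0.
u_3 = (-0 - 2)/2 = -1.
u_4 = (-(-1) - 2)/2 = -1/2.
u_5 = (-(-1/2) - 2)/2 = -3/4.

-3/4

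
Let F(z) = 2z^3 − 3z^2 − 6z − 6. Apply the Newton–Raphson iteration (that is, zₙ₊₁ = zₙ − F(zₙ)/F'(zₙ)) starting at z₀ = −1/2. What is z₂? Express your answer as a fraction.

F'(z) = 6z^2 − 6z − 6.
F(−1/2) = −4, F'(−1/2) = −3/2, so z₁ = (−1/2) − (−4)/(−3/2) = −19/6.
F(−19/6) = −2176/27, F'(−19/6) = 439/6, so z₂ = (−19/6) − (−2176/27)/(439/6) = −16319/7902.

−16319/7902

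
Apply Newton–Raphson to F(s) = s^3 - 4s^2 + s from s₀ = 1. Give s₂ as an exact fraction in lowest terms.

1/3

F'(s) = 3s^2 - 8s + 1.
F(1) = -2, F'(1) = -4, so s₁ = 1 - (-2)/(-4) = 1/2.
F(1/2) = -3/8, F'(1/2) = -9/4, so s₂ = (1/2) - (-3/8)/(-9/4) = 1/3.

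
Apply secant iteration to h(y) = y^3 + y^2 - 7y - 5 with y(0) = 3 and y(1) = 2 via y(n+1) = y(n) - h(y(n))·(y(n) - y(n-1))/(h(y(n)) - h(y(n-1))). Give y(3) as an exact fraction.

h(3) = 10, h(2) = -7. y(2) = 2 - (-7)·(2 - 3)/((-7) - 10) = 41/17.
h(2) = -7, h(41/17) = -10010/4913. y(3) = (41/17) - (-10010/4913)·((41/17) - 2)/((-10010/4913) - (-7)) = 8989/3483.

8989/3483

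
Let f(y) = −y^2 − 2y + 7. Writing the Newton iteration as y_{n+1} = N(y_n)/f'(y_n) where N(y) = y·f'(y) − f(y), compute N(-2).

−11

f'(y) = −2y − 2.
N(y) = y·f'(y) − f(y) = y·(−2y − 2) − (−y^2 − 2y + 7) = −y^2 − 7.
N(-2) = −11.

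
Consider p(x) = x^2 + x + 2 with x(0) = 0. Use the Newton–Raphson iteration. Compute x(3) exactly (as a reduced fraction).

14/3

p'(x) = 2x + 1.
p(0) = 2, p'(0) = 1, so x(1) = 0 - 2/1 = -2.
p(-2) = 4, p'(-2) = -3, so x(2) = (-2) - 4/(-3) = -2/3.
p(-2/3) = 16/9, p'(-2/3) = -1/3, so x(3) = (-2/3) - (16/9)/(-1/3) = 14/3.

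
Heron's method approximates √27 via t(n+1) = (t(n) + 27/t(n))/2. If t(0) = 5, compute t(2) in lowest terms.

1351/260

t(1) = (5 + 27/5)/2 = 26/5.
t(2) = (26/5 + 27/(26/5))/2 = 1351/260.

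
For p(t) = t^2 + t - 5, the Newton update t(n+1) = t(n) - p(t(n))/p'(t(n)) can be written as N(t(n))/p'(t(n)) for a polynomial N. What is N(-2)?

p'(t) = 2t + 1.
N(t) = t·p'(t) - p(t) = t·(2t + 1) - (t^2 + t - 5) = t^2 + 5.
N(-2) = 9.

9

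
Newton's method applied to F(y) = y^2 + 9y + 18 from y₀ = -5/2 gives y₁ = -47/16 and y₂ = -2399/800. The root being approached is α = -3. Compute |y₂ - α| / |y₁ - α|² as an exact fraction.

8/25

y₁ - α = -47/16 - (-3) = -47/16 + 3 = 1/16, so |y₁ - α| = 1/16.
y₂ - α = -2399/800 - (-3) = -2399/800 + 3 = 1/800, so |y₂ - α| = 1/800.
|y₁ - α|² = 1/256.
Ratio = (1/800) / (1/256) = 8/25.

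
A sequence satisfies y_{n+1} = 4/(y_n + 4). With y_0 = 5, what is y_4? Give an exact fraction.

y_1 = 4/(5 + 4) = 4/9.
y_2 = 4/(4/9 + 4) = 9/10.
y_3 = 4/(9/10 + 4) = 40/49.
y_4 = 4/(40/49 + 4) = 49/59.

49/59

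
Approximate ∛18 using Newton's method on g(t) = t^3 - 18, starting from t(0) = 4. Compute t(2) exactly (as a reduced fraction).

513433/191844

g'(t) = 3t^2.
g(4) = 46, g'(4) = 48, so t(1) = 4 - 46/48 = 73/24.
g(73/24) = 140185/13824, g'(73/24) = 5329/192, so t(2) = (73/24) - (140185/13824)/(5329/192) = 513433/191844.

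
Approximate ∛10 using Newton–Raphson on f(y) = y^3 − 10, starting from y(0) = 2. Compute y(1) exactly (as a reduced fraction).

f'(y) = 3y^2.
f(2) = −2, f'(2) = 12, so y(1) = 2 − (−2)/12 = 13/6.

13/6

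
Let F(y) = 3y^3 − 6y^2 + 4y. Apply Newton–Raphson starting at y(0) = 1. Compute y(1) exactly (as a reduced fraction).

0

F'(y) = 9y^2 − 12y + 4.
F(1) = 1, F'(1) = 1, so y(1) = 1 − 1/1 = 0.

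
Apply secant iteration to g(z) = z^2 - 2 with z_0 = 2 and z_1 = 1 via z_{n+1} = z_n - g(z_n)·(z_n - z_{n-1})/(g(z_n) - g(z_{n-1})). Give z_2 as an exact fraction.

g(2) = 2, g(1) = -1. z_2 = 1 - (-1)·(1 - 2)/((-1) - 2) = 4/3.

4/3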